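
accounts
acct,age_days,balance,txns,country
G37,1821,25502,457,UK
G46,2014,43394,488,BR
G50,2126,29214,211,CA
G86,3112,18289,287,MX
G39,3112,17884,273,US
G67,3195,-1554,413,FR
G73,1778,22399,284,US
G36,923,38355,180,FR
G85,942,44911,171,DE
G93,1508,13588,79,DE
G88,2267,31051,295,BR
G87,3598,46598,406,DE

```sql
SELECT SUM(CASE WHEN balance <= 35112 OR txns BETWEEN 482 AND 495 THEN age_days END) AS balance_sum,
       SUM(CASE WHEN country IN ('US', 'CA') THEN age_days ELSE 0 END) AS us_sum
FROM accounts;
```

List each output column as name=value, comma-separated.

[balance_sum: balance <= 35112 OR txns BETWEEN 482 AND 495]
acct=G37: ✓ → 1821
acct=G46: ✓ → 2014
acct=G50: ✓ → 2126
acct=G86: ✓ → 3112
acct=G39: ✓ → 3112
acct=G67: ✓ → 3195
acct=G73: ✓ → 1778
acct=G36: ✗
acct=G85: ✗
acct=G93: ✓ → 1508
acct=G88: ✓ → 2267
acct=G87: ✗
balance_sum = 1821 + 2014 + 2126 + 3112 + 3112 + 3195 + 1778 + 1508 + 2267 = 20933
—
[us_sum: country IN ('US', 'CA')]
acct=G37: ✗
acct=G46: ✗
acct=G50: ✓ → 2126
acct=G86: ✗
acct=G39: ✓ → 3112
acct=G67: ✗
acct=G73: ✓ → 1778
acct=G36: ✗
acct=G85: ✗
acct=G93: ✗
acct=G88: ✗
acct=G87: ✗
us_sum = 2126 + 3112 + 1778 = 7016

balance_sum=20933, us_sum=7016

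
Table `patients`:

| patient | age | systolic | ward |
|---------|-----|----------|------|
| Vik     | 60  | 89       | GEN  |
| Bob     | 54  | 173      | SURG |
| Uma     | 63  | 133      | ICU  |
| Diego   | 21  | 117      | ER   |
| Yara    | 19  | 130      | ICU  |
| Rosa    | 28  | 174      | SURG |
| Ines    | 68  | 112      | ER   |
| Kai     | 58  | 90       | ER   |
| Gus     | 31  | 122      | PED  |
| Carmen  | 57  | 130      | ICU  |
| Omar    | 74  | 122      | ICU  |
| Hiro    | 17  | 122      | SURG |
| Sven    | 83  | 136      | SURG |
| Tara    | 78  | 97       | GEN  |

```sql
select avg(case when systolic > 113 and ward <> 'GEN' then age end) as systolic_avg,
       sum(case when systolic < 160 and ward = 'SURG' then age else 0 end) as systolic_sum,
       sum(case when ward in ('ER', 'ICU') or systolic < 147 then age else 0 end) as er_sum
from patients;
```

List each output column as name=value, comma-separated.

systolic_avg=44.7, systolic_sum=100, er_sum=629

[systolic_avg: systolic > 113 and ward <> 'GEN']
patient=Vik: ✗
patient=Bob: ✓ → 54
patient=Uma: ✓ → 63
patient=Diego: ✓ → 21
patient=Yara: ✓ → 19
patient=Rosa: ✓ → 28
patient=Ines: ✗
patient=Kai: ✗
patient=Gus: ✓ → 31
patient=Carmen: ✓ → 57
patient=Omar: ✓ → 74
patient=Hiro: ✓ → 17
patient=Sven: ✓ → 83
patient=Tara: ✗
systolic_avg = (54 + 63 + 21 + 19 + 28 + 31 + 57 + 74 + 17 + 83) / 10 = 44.7
—
[systolic_sum: systolic < 160 and ward = 'SURG']
patient=Vik: ✗
patient=Bob: ✗
patient=Uma: ✗
patient=Diego: ✗
patient=Yara: ✗
patient=Rosa: ✗
patient=Ines: ✗
patient=Kai: ✗
patient=Gus: ✗
patient=Carmen: ✗
patient=Omar: ✗
patient=Hiro: ✓ → 17
patient=Sven: ✓ → 83
patient=Tara: ✗
systolic_sum = 17 + 83 = 100
—
[er_sum: ward in ('ER', 'ICU') or systolic < 147]
patient=Vik: ✓ → 60
patient=Bob: ✗
patient=Uma: ✓ → 63
patient=Diego: ✓ → 21
patient=Yara: ✓ → 19
patient=Rosa: ✗
patient=Ines: ✓ → 68
patient=Kai: ✓ → 58
patient=Gus: ✓ → 31
patient=Carmen: ✓ → 57
patient=Omar: ✓ → 74
patient=Hiro: ✓ → 17
patient=Sven: ✓ → 83
patient=Tara: ✓ → 78
er_sum = 60 + 63 + 21 + 19 + 68 + 58 + 31 + 57 + 74 + 17 + 83 + 78 = 629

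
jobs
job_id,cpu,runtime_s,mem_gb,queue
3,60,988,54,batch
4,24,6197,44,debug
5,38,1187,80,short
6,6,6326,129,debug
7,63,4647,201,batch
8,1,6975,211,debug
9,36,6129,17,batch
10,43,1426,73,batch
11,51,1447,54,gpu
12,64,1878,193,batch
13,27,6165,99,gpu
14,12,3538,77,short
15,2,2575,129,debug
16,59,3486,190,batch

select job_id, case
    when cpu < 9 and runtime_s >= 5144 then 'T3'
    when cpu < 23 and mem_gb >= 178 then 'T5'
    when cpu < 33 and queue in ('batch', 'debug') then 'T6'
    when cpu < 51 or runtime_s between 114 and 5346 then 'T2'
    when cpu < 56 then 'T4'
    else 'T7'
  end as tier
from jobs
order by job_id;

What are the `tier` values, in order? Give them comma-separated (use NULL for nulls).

T2, T6, T2, T3, T2, T3, T2, T2, T2, T2, T2, T2, T6, T2

job_id=3: cpu < 51 or runtime_s between 114 and 5346 → T2
job_id=4: cpu < 33 and queue in ('batch', 'debug') → T6
job_id=5: cpu < 51 or runtime_s between 114 and 5346 → T2
job_id=6: cpu < 9 and runtime_s >= 5144 → T3
job_id=7: cpu < 51 or runtime_s between 114 and 5346 → T2
job_id=8: cpu < 9 and runtime_s >= 5144 → T3
job_id=9: cpu < 51 or runtime_s between 114 and 5346 → T2
job_id=10: cpu < 51 or runtime_s between 114 and 5346 → T2
job_id=11: cpu < 51 or runtime_s between 114 and 5346 → T2
job_id=12: cpu < 51 or runtime_s between 114 and 5346 → T2
job_id=13: cpu < 51 or runtime_s between 114 and 5346 → T2
job_id=14: cpu < 51 or runtime_s between 114 and 5346 → T2
job_id=15: cpu < 33 and queue in ('batch', 'debug') → T6
job_id=16: cpu < 51 or runtime_s between 114 and 5346 → T2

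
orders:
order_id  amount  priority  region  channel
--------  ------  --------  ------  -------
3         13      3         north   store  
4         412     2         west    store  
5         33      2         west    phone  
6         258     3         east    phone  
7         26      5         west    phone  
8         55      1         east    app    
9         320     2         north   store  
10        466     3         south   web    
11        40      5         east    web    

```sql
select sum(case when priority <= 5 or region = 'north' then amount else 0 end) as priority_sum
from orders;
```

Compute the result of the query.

1623

order_id=3: ✓ → 13
order_id=4: ✓ → 412
order_id=5: ✓ → 33
order_id=6: ✓ → 258
order_id=7: ✓ → 26
order_id=8: ✓ → 55
order_id=9: ✓ → 320
order_id=10: ✓ → 466
order_id=11: ✓ → 40
priority_sum = 13 + 412 + 33 + 258 + 26 + 55 + 320 + 466 + 40 = 1623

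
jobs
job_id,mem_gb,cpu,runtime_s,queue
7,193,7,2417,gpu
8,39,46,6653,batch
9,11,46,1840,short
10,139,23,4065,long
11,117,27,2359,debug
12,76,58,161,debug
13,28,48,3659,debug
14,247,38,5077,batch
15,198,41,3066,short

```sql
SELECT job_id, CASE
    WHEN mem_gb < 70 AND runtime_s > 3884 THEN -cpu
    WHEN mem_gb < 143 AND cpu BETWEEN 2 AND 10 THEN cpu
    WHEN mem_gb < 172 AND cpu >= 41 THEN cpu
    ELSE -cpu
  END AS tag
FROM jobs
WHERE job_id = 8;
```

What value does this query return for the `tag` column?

-46

job_id = 8: mem_gb=39, cpu=46, runtime_s=6653, queue=batch.
mem_gb < 70 AND runtime_s > 3884 → true → -46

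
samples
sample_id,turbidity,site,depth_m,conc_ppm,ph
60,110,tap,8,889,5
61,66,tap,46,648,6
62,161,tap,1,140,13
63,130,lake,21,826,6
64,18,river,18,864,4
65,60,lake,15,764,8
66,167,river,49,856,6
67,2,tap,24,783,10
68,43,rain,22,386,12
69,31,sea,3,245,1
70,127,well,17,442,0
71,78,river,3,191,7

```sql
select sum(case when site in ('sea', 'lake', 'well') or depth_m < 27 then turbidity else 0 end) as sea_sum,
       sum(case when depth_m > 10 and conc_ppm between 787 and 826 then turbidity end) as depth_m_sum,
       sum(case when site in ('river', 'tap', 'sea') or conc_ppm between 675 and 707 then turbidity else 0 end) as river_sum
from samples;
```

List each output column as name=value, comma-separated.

sea_sum=760, depth_m_sum=130, river_sum=633

[sea_sum: site in ('sea', 'lake', 'well') or depth_m < 27]
sample_id=60: ✓ → 110
sample_id=61: ✗
sample_id=62: ✓ → 161
sample_id=63: ✓ → 130
sample_id=64: ✓ → 18
sample_id=65: ✓ → 60
sample_id=66: ✗
sample_id=67: ✓ → 2
sample_id=68: ✓ → 43
sample_id=69: ✓ → 31
sample_id=70: ✓ → 127
sample_id=71: ✓ → 78
sea_sum = 110 + 161 + 130 + 18 + 60 + 2 + 43 + 31 + 127 + 78 = 760
—
[depth_m_sum: depth_m > 10 and conc_ppm between 787 and 826]
sample_id=60: ✗
sample_id=61: ✗
sample_id=62: ✗
sample_id=63: ✓ → 130
sample_id=64: ✗
sample_id=65: ✗
sample_id=66: ✗
sample_id=67: ✗
sample_id=68: ✗
sample_id=69: ✗
sample_id=70: ✗
sample_id=71: ✗
depth_m_sum = 130
—
[river_sum: site in ('river', 'tap', 'sea') or conc_ppm between 675 and 707]
sample_id=60: ✓ → 110
sample_id=61: ✓ → 66
sample_id=62: ✓ → 161
sample_id=63: ✗
sample_id=64: ✓ → 18
sample_id=65: ✗
sample_id=66: ✓ → 167
sample_id=67: ✓ → 2
sample_id=68: ✗
sample_id=69: ✓ → 31
sample_id=70: ✗
sample_id=71: ✓ → 78
river_sum = 110 + 66 + 161 + 18 + 167 + 2 + 31 + 78 = 633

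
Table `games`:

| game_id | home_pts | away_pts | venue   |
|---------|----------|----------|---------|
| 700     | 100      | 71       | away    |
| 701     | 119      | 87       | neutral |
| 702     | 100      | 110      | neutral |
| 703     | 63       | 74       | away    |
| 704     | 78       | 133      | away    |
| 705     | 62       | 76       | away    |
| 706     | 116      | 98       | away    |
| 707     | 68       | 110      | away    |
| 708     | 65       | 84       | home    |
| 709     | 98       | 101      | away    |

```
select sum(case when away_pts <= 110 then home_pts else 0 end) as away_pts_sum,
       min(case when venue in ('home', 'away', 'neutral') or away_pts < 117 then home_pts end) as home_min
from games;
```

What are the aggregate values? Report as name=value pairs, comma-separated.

away_pts_sum=791, home_min=62

[away_pts_sum: away_pts <= 110]
game_id=700: ✓ → 100
game_id=701: ✓ → 119
game_id=702: ✓ → 100
game_id=703: ✓ → 63
game_id=704: ✗
game_id=705: ✓ → 62
game_id=706: ✓ → 116
game_id=707: ✓ → 68
game_id=708: ✓ → 65
game_id=709: ✓ → 98
away_pts_sum = 100 + 119 + 100 + 63 + 62 + 116 + 68 + 65 + 98 = 791
—
[home_min: venue in ('home', 'away', 'neutral') or away_pts < 117]
game_id=700: ✓ → 100
game_id=701: ✓ → 119
game_id=702: ✓ → 100
game_id=703: ✓ → 63
game_id=704: ✓ → 78
game_id=705: ✓ → 62
game_id=706: ✓ → 116
game_id=707: ✓ → 68
game_id=708: ✓ → 65
game_id=709: ✓ → 98
home_min = MIN(100, 119, 100, 63, 78, 62, 116, 68, 65, 98) = 62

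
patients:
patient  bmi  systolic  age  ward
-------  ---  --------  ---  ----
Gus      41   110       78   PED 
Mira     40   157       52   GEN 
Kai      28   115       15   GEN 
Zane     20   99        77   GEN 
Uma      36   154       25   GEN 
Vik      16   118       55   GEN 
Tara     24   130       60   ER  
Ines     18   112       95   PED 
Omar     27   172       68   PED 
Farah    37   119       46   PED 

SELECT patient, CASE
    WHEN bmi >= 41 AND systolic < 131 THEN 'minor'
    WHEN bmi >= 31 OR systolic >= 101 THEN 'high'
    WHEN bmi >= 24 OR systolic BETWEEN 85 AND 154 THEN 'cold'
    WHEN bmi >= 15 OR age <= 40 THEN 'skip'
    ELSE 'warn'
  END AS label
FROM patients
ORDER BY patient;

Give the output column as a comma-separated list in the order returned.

high, minor, high, high, high, high, high, high, high, cold

patient=Farah: bmi >= 31 OR systolic >= 101 → high
patient=Gus: bmi >= 41 AND systolic < 131 → minor
patient=Ines: bmi >= 31 OR systolic >= 101 → high
patient=Kai: bmi >= 31 OR systolic >= 101 → high
patient=Mira: bmi >= 31 OR systolic >= 101 → high
patient=Omar: bmi >= 31 OR systolic >= 101 → high
patient=Tara: bmi >= 31 OR systolic >= 101 → high
patient=Uma: bmi >= 31 OR systolic >= 101 → high
patient=Vik: bmi >= 31 OR systolic >= 101 → high
patient=Zane: bmi >= 24 OR systolic BETWEEN 85 AND 154 → cold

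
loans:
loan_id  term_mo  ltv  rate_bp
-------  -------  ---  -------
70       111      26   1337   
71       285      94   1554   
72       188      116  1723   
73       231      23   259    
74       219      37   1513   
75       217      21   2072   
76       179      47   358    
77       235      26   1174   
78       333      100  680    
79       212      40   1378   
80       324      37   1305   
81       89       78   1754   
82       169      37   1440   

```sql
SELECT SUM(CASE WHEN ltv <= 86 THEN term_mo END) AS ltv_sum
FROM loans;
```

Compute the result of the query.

loan_id=70: ✓ → 111
loan_id=71: ✗
loan_id=72: ✗
loan_id=73: ✓ → 231
loan_id=74: ✓ → 219
loan_id=75: ✓ → 217
loan_id=76: ✓ → 179
loan_id=77: ✓ → 235
loan_id=78: ✗
loan_id=79: ✓ → 212
loan_id=80: ✓ → 324
loan_id=81: ✓ → 89
loan_id=82: ✓ → 169
ltv_sum = 111 + 231 + 219 + 217 + 179 + 235 + 212 + 324 + 89 + 169 = 1986

1986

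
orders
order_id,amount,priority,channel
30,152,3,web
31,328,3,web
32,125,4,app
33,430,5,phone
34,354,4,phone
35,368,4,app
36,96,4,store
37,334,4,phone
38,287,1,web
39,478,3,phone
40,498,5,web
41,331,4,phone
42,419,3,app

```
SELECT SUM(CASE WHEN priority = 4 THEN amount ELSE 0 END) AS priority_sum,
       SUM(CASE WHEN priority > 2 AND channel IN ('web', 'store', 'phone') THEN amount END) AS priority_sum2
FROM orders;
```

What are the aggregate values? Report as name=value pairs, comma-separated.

priority_sum=1608, priority_sum2=3001

[priority_sum: priority = 4]
order_id=30: ✗
order_id=31: ✗
order_id=32: ✓ → 125
order_id=33: ✗
order_id=34: ✓ → 354
order_id=35: ✓ → 368
order_id=36: ✓ → 96
order_id=37: ✓ → 334
order_id=38: ✗
order_id=39: ✗
order_id=40: ✗
order_id=41: ✓ → 331
order_id=42: ✗
priority_sum = 125 + 354 + 368 + 96 + 334 + 331 = 1608
—
[priority_sum2: priority > 2 AND channel IN ('web', 'store', 'phone')]
order_id=30: ✓ → 152
order_id=31: ✓ → 328
order_id=32: ✗
order_id=33: ✓ → 430
order_id=34: ✓ → 354
order_id=35: ✗
order_id=36: ✓ → 96
order_id=37: ✓ → 334
order_id=38: ✗
order_id=39: ✓ → 478
order_id=40: ✓ → 498
order_id=41: ✓ → 331
order_id=42: ✗
priority_sum2 = 152 + 328 + 430 + 354 + 96 + 334 + 478 + 498 + 331 = 3001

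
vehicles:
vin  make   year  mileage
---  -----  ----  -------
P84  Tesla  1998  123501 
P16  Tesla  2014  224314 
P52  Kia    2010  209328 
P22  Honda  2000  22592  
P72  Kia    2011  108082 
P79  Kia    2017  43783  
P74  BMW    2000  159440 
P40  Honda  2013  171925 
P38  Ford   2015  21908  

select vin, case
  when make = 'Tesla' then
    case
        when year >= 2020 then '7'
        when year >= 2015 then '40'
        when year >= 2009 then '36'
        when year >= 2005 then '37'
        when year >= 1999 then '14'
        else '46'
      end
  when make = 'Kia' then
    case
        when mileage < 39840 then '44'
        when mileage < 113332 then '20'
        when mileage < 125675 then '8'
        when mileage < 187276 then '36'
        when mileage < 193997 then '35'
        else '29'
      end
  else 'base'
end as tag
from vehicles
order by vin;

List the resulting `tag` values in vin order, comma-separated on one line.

36, base, base, base, 29, 20, base, 20, 46

vin=P16: make='Tesla' → inner[year >= 2009] → 36
vin=P22: make='Honda' → outer ELSE → base
vin=P38: make='Ford' → outer ELSE → base
vin=P40: make='Honda' → outer ELSE → base
vin=P52: make='Kia' → inner[ELSE] → 29
vin=P72: make='Kia' → inner[mileage < 113332] → 20
vin=P74: make='BMW' → outer ELSE → base
vin=P79: make='Kia' → inner[mileage < 113332] → 20
vin=P84: make='Tesla' → inner[ELSE] → 46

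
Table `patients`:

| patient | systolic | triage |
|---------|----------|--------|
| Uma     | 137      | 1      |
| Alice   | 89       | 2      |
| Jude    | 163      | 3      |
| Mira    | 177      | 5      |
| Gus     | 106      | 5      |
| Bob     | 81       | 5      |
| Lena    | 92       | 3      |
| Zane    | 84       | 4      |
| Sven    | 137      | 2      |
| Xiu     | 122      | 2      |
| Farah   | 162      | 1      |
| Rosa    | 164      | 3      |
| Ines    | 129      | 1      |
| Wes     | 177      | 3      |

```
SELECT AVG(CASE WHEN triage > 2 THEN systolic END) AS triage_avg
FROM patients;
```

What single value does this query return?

patient=Uma: ✗
patient=Alice: ✗
patient=Jude: ✓ → 163
patient=Mira: ✓ → 177
patient=Gus: ✓ → 106
patient=Bob: ✓ → 81
patient=Lena: ✓ → 92
patient=Zane: ✓ → 84
patient=Sven: ✗
patient=Xiu: ✗
patient=Farah: ✗
patient=Rosa: ✓ → 164
patient=Ines: ✗
patient=Wes: ✓ → 177
triage_avg = (163 + 177 + 106 + 81 + 92 + 84 + 164 + 177) / 8 = 130.5

130.5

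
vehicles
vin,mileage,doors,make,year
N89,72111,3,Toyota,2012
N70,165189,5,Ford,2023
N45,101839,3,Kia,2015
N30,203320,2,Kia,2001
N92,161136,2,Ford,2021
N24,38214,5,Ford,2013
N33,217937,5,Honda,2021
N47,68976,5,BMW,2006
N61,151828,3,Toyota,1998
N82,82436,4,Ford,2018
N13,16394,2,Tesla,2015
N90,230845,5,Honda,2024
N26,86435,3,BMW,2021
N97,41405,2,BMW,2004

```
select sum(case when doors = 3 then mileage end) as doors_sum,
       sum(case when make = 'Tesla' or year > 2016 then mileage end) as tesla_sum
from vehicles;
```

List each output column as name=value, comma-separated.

doors_sum=412213, tesla_sum=960372

[doors_sum: doors = 3]
vin=N89: ✓ → 72111
vin=N70: ✗
vin=N45: ✓ → 101839
vin=N30: ✗
vin=N92: ✗
vin=N24: ✗
vin=N33: ✗
vin=N47: ✗
vin=N61: ✓ → 151828
vin=N82: ✗
vin=N13: ✗
vin=N90: ✗
vin=N26: ✓ → 86435
vin=N97: ✗
doors_sum = 72111 + 101839 + 151828 + 86435 = 412213
—
[tesla_sum: make = 'Tesla' or year > 2016]
vin=N89: ✗
vin=N70: ✓ → 165189
vin=N45: ✗
vin=N30: ✗
vin=N92: ✓ → 161136
vin=N24: ✗
vin=N33: ✓ → 217937
vin=N47: ✗
vin=N61: ✗
vin=N82: ✓ → 82436
vin=N13: ✓ → 16394
vin=N90: ✓ → 230845
vin=N26: ✓ → 86435
vin=N97: ✗
tesla_sum = 165189 + 161136 + 217937 + 82436 + 16394 + 230845 + 86435 = 960372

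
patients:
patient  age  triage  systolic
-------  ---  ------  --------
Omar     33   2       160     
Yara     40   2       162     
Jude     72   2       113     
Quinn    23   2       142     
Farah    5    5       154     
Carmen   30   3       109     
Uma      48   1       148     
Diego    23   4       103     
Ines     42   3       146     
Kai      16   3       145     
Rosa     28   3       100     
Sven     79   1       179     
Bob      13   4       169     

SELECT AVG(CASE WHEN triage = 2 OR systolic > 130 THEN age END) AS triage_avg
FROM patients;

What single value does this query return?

37.1

patient=Omar: ✓ → 33
patient=Yara: ✓ → 40
patient=Jude: ✓ → 72
patient=Quinn: ✓ → 23
patient=Farah: ✓ → 5
patient=Carmen: ✗
patient=Uma: ✓ → 48
patient=Diego: ✗
patient=Ines: ✓ → 42
patient=Kai: ✓ → 16
patient=Rosa: ✗
patient=Sven: ✓ → 79
patient=Bob: ✓ → 13
triage_avg = (33 + 40 + 72 + 23 + 5 + 48 + 42 + 16 + 79 + 13) / 10 = 37.1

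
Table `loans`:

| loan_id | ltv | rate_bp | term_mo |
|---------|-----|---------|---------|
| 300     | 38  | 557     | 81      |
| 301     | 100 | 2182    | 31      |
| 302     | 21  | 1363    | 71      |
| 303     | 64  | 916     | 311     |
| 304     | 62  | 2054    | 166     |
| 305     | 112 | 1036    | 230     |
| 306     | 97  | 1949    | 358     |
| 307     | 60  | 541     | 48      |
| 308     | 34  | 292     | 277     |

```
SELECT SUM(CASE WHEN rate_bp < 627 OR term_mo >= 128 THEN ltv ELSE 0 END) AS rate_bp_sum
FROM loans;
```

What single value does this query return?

467

loan_id=300: ✓ → 38
loan_id=301: ✗
loan_id=302: ✗
loan_id=303: ✓ → 64
loan_id=304: ✓ → 62
loan_id=305: ✓ → 112
loan_id=306: ✓ → 97
loan_id=307: ✓ → 60
loan_id=308: ✓ → 34
rate_bp_sum = 38 + 64 + 62 + 112 + 97 + 60 + 34 = 467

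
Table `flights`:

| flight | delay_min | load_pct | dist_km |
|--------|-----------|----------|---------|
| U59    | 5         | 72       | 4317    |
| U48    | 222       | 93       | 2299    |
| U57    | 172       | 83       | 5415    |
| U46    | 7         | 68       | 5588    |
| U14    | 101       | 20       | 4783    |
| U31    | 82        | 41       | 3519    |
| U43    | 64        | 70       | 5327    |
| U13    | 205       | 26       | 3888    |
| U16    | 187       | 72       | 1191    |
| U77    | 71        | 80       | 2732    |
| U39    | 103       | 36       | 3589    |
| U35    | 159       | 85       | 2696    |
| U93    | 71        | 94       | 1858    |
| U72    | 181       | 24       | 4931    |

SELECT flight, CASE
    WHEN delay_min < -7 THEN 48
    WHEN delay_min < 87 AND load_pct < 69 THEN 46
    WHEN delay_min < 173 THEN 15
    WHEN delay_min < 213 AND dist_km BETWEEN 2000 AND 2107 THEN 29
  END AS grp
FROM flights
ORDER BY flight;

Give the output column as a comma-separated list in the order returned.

NULL, 15, NULL, 46, 15, 15, 15, 46, NULL, 15, 15, NULL, 15, 15

flight=U13: (no match → NULL) → NULL
flight=U14: delay_min < 173 → 15
flight=U16: (no match → NULL) → NULL
flight=U31: delay_min < 87 AND load_pct < 69 → 46
flight=U35: delay_min < 173 → 15
flight=U39: delay_min < 173 → 15
flight=U43: delay_min < 173 → 15
flight=U46: delay_min < 87 AND load_pct < 69 → 46
flight=U48: (no match → NULL) → NULL
flight=U57: delay_min < 173 → 15
flight=U59: delay_min < 173 → 15
flight=U72: (no match → NULL) → NULL
flight=U77: delay_min < 173 → 15
flight=U93: delay_min < 173 → 15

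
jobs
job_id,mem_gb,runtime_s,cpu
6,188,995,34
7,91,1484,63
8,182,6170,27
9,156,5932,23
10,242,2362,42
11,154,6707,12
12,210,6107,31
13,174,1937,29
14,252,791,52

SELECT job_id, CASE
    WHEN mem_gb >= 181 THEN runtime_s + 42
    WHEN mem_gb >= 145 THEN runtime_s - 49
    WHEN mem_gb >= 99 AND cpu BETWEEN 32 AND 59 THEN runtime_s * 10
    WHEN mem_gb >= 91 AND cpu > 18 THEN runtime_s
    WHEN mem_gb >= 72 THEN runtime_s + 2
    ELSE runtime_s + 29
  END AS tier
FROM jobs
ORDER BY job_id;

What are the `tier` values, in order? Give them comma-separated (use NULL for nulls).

job_id=6: mem_gb >= 181 → 1037
job_id=7: mem_gb >= 91 AND cpu > 18 → 1484
job_id=8: mem_gb >= 181 → 6212
job_id=9: mem_gb >= 145 → 5883
job_id=10: mem_gb >= 181 → 2404
job_id=11: mem_gb >= 145 → 6658
job_id=12: mem_gb >= 181 → 6149
job_id=13: mem_gb >= 145 → 1888
job_id=14: mem_gb >= 181 → 833

1037, 1484, 6212, 5883, 2404, 6658, 6149, 1888, 833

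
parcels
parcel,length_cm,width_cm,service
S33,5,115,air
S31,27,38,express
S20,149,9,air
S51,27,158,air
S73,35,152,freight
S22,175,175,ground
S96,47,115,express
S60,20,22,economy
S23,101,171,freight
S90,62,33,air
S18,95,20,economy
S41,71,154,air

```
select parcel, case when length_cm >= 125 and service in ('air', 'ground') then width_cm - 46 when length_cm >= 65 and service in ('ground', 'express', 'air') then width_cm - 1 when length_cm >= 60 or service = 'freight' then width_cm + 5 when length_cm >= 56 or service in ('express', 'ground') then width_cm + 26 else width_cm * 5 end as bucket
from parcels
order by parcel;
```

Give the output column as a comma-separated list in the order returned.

25, -37, 129, 176, 64, 575, 153, 790, 110, 157, 38, 141

parcel=S18: length_cm >= 60 or service = 'freight' → 25
parcel=S20: length_cm >= 125 and service in ('air', 'ground') → -37
parcel=S22: length_cm >= 125 and service in ('air', 'ground') → 129
parcel=S23: length_cm >= 60 or service = 'freight' → 176
parcel=S31: length_cm >= 56 or service in ('express', 'ground') → 64
parcel=S33: ELSE → 575
parcel=S41: length_cm >= 65 and service in ('ground', 'express', 'air') → 153
parcel=S51: ELSE → 790
parcel=S60: ELSE → 110
parcel=S73: length_cm >= 60 or service = 'freight' → 157
parcel=S90: length_cm >= 60 or service = 'freight' → 38
parcel=S96: length_cm >= 56 or service in ('express', 'ground') → 141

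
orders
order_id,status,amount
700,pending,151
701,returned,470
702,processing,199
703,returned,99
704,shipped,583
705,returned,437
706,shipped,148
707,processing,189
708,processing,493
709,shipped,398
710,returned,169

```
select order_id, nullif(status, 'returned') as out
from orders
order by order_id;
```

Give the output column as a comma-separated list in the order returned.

pending, NULL, processing, NULL, shipped, NULL, shipped, processing, processing, shipped, NULL

order_id=700: status=pending vs returned: differ → pending
order_id=701: status=returned vs returned: equal → NULL
order_id=702: status=processing vs returned: differ → processing
order_id=703: status=returned vs returned: equal → NULL
order_id=704: status=shipped vs returned: differ → shipped
order_id=705: status=returned vs returned: equal → NULL
order_id=706: status=shipped vs returned: differ → shipped
order_id=707: status=processing vs returned: differ → processing
order_id=708: status=processing vs returned: differ → processing
order_id=709: status=shipped vs returned: differ → shipped
order_id=710: status=returned vs returned: equal → NULL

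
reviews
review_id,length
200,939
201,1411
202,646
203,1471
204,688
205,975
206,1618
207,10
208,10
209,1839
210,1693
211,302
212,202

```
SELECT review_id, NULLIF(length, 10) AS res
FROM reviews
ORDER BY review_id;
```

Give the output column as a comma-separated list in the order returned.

939, 1411, 646, 1471, 688, 975, 1618, NULL, NULL, 1839, 1693, 302, 202

review_id=200: length=939 vs 10: differ → 939
review_id=201: length=1411 vs 10: differ → 1411
review_id=202: length=646 vs 10: differ → 646
review_id=203: length=1471 vs 10: differ → 1471
review_id=204: length=688 vs 10: differ → 688
review_id=205: length=975 vs 10: differ → 975
review_id=206: length=1618 vs 10: differ → 1618
review_id=207: length=10 vs 10: equal → NULL
review_id=208: length=10 vs 10: equal → NULL
review_id=209: length=1839 vs 10: differ → 1839
review_id=210: length=1693 vs 10: differ → 1693
review_id=211: length=302 vs 10: differ → 302
review_id=212: length=202 vs 10: differ → 202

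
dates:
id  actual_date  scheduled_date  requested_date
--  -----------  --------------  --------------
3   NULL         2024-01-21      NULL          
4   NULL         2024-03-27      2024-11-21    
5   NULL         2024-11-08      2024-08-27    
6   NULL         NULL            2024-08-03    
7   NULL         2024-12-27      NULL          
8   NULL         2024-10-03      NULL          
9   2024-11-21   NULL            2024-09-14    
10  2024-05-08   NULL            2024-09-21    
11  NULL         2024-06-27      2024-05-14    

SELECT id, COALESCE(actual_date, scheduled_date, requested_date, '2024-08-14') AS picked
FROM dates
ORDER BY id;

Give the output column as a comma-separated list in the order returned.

id=3: actual_date=NULL, scheduled_date=2024-01-21 → 2024-01-21
id=4: actual_date=NULL, scheduled_date=2024-03-27 → 2024-03-27
id=5: actual_date=NULL, scheduled_date=2024-11-08 → 2024-11-08
id=6: actual_date=NULL, scheduled_date=NULL, requested_date=2024-08-03 → 2024-08-03
id=7: actual_date=NULL, scheduled_date=2024-12-27 → 2024-12-27
id=8: actual_date=NULL, scheduled_date=2024-10-03 → 2024-10-03
id=9: actual_date=2024-11-21 → 2024-11-21
id=10: actual_date=2024-05-08 → 2024-05-08
id=11: actual_date=NULL, scheduled_date=2024-06-27 → 2024-06-27

2024-01-21, 2024-03-27, 2024-11-08, 2024-08-03, 2024-12-27, 2024-10-03, 2024-11-21, 2024-05-08, 2024-06-27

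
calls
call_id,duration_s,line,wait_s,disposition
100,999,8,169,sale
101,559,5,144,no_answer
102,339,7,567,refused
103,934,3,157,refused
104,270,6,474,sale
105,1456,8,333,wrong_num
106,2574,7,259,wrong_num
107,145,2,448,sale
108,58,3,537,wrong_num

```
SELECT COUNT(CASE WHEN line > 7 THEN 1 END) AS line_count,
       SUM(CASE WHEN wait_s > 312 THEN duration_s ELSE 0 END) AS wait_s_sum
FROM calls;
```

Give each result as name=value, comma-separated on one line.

line_count=2, wait_s_sum=2268

[line_count: line > 7]
call_id=100: ✓ → 1
call_id=101: ✗
call_id=102: ✗
call_id=103: ✗
call_id=104: ✗
call_id=105: ✓ → 1
call_id=106: ✗
call_id=107: ✗
call_id=108: ✗
line_count = COUNT(1, 1) = 2
—
[wait_s_sum: wait_s > 312]
call_id=100: ✗
call_id=101: ✗
call_id=102: ✓ → 339
call_id=103: ✗
call_id=104: ✓ → 270
call_id=105: ✓ → 1456
call_id=106: ✗
call_id=107: ✓ → 145
call_id=108: ✓ → 58
wait_s_sum = 339 + 270 + 1456 + 145 + 58 = 2268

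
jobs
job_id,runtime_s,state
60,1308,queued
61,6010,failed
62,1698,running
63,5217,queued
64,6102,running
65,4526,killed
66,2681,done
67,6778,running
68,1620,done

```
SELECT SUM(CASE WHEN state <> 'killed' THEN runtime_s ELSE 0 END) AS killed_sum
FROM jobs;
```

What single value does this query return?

job_id=60: ✓ → 1308
job_id=61: ✓ → 6010
job_id=62: ✓ → 1698
job_id=63: ✓ → 5217
job_id=64: ✓ → 6102
job_id=65: ✗
job_id=66: ✓ → 2681
job_id=67: ✓ → 6778
job_id=68: ✓ → 1620
killed_sum = 1308 + 6010 + 1698 + 5217 + 6102 + 2681 + 6778 + 1620 = 31414

31414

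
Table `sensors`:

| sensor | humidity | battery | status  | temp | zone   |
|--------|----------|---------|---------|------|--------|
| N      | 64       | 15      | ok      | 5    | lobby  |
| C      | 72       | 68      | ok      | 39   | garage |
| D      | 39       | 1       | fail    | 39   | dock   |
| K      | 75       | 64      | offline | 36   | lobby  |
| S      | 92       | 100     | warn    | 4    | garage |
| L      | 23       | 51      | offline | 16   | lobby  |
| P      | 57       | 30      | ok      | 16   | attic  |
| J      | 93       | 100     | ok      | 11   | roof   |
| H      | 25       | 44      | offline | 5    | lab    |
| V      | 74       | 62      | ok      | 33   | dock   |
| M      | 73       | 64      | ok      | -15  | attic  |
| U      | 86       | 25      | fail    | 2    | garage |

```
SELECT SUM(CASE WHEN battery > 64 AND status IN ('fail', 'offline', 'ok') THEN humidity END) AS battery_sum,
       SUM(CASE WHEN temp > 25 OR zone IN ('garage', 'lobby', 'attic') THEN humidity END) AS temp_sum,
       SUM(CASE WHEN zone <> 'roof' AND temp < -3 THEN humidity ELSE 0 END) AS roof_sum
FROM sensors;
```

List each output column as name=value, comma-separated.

[battery_sum: battery > 64 AND status IN ('fail', 'offline', 'ok')]
sensor=N: ✗
sensor=C: ✓ → 72
sensor=D: ✗
sensor=K: ✗
sensor=S: ✗
sensor=L: ✗
sensor=P: ✗
sensor=J: ✓ → 93
sensor=H: ✗
sensor=V: ✗
sensor=M: ✗
sensor=U: ✗
battery_sum = 72 + 93 = 165
—
[temp_sum: temp > 25 OR zone IN ('garage', 'lobby', 'attic')]
sensor=N: ✓ → 64
sensor=C: ✓ → 72
sensor=D: ✓ → 39
sensor=K: ✓ → 75
sensor=S: ✓ → 92
sensor=L: ✓ → 23
sensor=P: ✓ → 57
sensor=J: ✗
sensor=H: ✗
sensor=V: ✓ → 74
sensor=M: ✓ → 73
sensor=U: ✓ → 86
temp_sum = 64 + 72 + 39 + 75 + 92 + 23 + 57 + 74 + 73 + 86 = 655
—
[roof_sum: zone <> 'roof' AND temp < -3]
sensor=N: ✗
sensor=C: ✗
sensor=D: ✗
sensor=K: ✗
sensor=S: ✗
sensor=L: ✗
sensor=P: ✗
sensor=J: ✗
sensor=H: ✗
sensor=V: ✗
sensor=M: ✓ → 73
sensor=U: ✗
roof_sum = 73

battery_sum=165, temp_sum=655, roof_sum=73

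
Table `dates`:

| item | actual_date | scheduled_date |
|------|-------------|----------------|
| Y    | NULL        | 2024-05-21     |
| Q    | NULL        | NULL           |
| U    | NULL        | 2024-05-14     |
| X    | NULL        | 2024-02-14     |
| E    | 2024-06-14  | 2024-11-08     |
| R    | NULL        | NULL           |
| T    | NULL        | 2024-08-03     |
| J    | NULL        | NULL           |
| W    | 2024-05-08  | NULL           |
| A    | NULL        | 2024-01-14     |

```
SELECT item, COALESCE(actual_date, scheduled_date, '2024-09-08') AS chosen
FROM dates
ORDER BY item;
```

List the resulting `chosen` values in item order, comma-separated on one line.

item=A: actual_date=NULL, scheduled_date=2024-01-14 → 2024-01-14
item=E: actual_date=2024-06-14 → 2024-06-14
item=J: actual_date=NULL, scheduled_date=NULL, → literal 2024-09-08 → 2024-09-08
item=Q: actual_date=NULL, scheduled_date=NULL, → literal 2024-09-08 → 2024-09-08
item=R: actual_date=NULL, scheduled_date=NULL, → literal 2024-09-08 → 2024-09-08
item=T: actual_date=NULL, scheduled_date=2024-08-03 → 2024-08-03
item=U: actual_date=NULL, scheduled_date=2024-05-14 → 2024-05-14
item=W: actual_date=2024-05-08 → 2024-05-08
item=X: actual_date=NULL, scheduled_date=2024-02-14 → 2024-02-14
item=Y: actual_date=NULL, scheduled_date=2024-05-21 → 2024-05-21

2024-01-14, 2024-06-14, 2024-09-08, 2024-09-08, 2024-09-08, 2024-08-03, 2024-05-14, 2024-05-08, 2024-02-14, 2024-05-21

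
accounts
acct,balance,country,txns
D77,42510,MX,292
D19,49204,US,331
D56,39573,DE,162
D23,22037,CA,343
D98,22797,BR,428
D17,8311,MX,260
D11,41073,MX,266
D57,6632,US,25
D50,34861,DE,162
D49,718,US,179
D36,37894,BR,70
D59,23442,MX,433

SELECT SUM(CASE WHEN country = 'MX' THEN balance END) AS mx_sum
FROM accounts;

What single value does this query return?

115336

acct=D77: ✓ → 42510
acct=D19: ✗
acct=D56: ✗
acct=D23: ✗
acct=D98: ✗
acct=D17: ✓ → 8311
acct=D11: ✓ → 41073
acct=D57: ✗
acct=D50: ✗
acct=D49: ✗
acct=D36: ✗
acct=D59: ✓ → 23442
mx_sum = 42510 + 8311 + 41073 + 23442 = 115336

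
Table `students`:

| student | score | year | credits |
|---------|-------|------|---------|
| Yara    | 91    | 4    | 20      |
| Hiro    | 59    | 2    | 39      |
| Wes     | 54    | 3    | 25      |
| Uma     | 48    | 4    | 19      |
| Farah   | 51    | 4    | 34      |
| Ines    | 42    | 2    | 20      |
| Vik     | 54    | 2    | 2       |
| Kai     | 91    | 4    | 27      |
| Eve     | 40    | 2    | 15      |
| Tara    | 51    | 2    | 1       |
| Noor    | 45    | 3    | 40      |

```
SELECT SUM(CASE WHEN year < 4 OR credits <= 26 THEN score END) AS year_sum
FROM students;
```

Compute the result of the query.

student=Yara: ✓ → 91
student=Hiro: ✓ → 59
student=Wes: ✓ → 54
student=Uma: ✓ → 48
student=Farah: ✗
student=Ines: ✓ → 42
student=Vik: ✓ → 54
student=Kai: ✗
student=Eve: ✓ → 40
student=Tara: ✓ → 51
student=Noor: ✓ → 45
year_sum = 91 + 59 + 54 + 48 + 42 + 54 + 40 + 51 + 45 = 484

484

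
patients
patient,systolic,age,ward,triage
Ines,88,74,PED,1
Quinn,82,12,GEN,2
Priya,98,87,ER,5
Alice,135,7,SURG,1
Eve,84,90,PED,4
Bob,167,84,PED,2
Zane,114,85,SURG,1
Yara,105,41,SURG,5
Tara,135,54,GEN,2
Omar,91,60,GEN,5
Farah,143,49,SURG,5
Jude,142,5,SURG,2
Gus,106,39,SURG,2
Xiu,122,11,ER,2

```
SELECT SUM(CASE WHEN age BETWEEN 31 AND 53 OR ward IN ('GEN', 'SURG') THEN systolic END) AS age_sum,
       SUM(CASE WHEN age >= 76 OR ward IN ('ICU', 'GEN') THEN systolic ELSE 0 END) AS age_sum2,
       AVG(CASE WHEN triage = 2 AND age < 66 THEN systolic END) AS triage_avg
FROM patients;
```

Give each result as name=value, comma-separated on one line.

age_sum=1053, age_sum2=771, triage_avg=117.4

[age_sum: age BETWEEN 31 AND 53 OR ward IN ('GEN', 'SURG')]
patient=Ines: ✗
patient=Quinn: ✓ → 82
patient=Priya: ✗
patient=Alice: ✓ → 135
patient=Eve: ✗
patient=Bob: ✗
patient=Zane: ✓ → 114
patient=Yara: ✓ → 105
patient=Tara: ✓ → 135
patient=Omar: ✓ → 91
patient=Farah: ✓ → 143
patient=Jude: ✓ → 142
patient=Gus: ✓ → 106
patient=Xiu: ✗
age_sum = 82 + 135 + 114 + 105 + 135 + 91 + 143 + 142 + 106 = 1053
—
[age_sum2: age >= 76 OR ward IN ('ICU', 'GEN')]
patient=Ines: ✗
patient=Quinn: ✓ → 82
patient=Priya: ✓ → 98
patient=Alice: ✗
patient=Eve: ✓ → 84
patient=Bob: ✓ → 167
patient=Zane: ✓ → 114
patient=Yara: ✗
patient=Tara: ✓ → 135
patient=Omar: ✓ → 91
patient=Farah: ✗
patient=Jude: ✗
patient=Gus: ✗
patient=Xiu: ✗
age_sum2 = 82 + 98 + 84 + 167 + 114 + 135 + 91 = 771
—
[triage_avg: triage = 2 AND age < 66]
patient=Ines: ✗
patient=Quinn: ✓ → 82
patient=Priya: ✗
patient=Alice: ✗
patient=Eve: ✗
patient=Bob: ✗
patient=Zane: ✗
patient=Yara: ✗
patient=Tara: ✓ → 135
patient=Omar: ✗
patient=Farah: ✗
patient=Jude: ✓ → 142
patient=Gus: ✓ → 106
patient=Xiu: ✓ → 122
triage_avg = (82 + 135 + 142 + 106 + 122) / 5 = 117.4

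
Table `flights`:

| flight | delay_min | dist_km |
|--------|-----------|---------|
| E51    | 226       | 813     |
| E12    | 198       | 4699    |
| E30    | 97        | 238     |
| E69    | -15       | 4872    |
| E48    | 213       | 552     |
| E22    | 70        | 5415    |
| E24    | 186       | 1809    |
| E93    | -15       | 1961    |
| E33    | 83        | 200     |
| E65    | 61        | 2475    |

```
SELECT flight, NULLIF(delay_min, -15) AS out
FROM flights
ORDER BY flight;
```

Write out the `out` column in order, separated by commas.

flight=E12: delay_min=198 vs -15: differ → 198
flight=E22: delay_min=70 vs -15: differ → 70
flight=E24: delay_min=186 vs -15: differ → 186
flight=E30: delay_min=97 vs -15: differ → 97
flight=E33: delay_min=83 vs -15: differ → 83
flight=E48: delay_min=213 vs -15: differ → 213
flight=E51: delay_min=226 vs -15: differ → 226
flight=E65: delay_min=61 vs -15: differ → 61
flight=E69: delay_min=-15 vs -15: equal → NULL
flight=E93: delay_min=-15 vs -15: equal → NULL

198, 70, 186, 97, 83, 213, 226, 61, NULL, NULL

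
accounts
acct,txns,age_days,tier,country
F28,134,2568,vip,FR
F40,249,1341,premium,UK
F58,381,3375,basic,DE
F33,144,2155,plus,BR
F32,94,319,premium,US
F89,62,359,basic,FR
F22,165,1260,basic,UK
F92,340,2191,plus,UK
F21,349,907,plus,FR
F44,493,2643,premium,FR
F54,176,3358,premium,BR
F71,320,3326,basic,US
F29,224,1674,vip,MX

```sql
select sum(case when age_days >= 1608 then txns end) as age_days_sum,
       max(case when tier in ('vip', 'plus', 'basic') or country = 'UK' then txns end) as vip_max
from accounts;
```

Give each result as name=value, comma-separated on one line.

[age_days_sum: age_days >= 1608]
acct=F28: ✓ → 134
acct=F40: ✗
acct=F58: ✓ → 381
acct=F33: ✓ → 144
acct=F32: ✗
acct=F89: ✗
acct=F22: ✗
acct=F92: ✓ → 340
acct=F21: ✗
acct=F44: ✓ → 493
acct=F54: ✓ → 176
acct=F71: ✓ → 320
acct=F29: ✓ → 224
age_days_sum = 134 + 381 + 144 + 340 + 493 + 176 + 320 + 224 = 2212
—
[vip_max: tier in ('vip', 'plus', 'basic') or country = 'UK']
acct=F28: ✓ → 134
acct=F40: ✓ → 249
acct=F58: ✓ → 381
acct=F33: ✓ → 144
acct=F32: ✗
acct=F89: ✓ → 62
acct=F22: ✓ → 165
acct=F92: ✓ → 340
acct=F21: ✓ → 349
acct=F44: ✗
acct=F54: ✗
acct=F71: ✓ → 320
acct=F29: ✓ → 224
vip_max = MAX(134, 249, 381, 144, 62, 165, 340, 349, 320, 224) = 381

age_days_sum=2212, vip_max=381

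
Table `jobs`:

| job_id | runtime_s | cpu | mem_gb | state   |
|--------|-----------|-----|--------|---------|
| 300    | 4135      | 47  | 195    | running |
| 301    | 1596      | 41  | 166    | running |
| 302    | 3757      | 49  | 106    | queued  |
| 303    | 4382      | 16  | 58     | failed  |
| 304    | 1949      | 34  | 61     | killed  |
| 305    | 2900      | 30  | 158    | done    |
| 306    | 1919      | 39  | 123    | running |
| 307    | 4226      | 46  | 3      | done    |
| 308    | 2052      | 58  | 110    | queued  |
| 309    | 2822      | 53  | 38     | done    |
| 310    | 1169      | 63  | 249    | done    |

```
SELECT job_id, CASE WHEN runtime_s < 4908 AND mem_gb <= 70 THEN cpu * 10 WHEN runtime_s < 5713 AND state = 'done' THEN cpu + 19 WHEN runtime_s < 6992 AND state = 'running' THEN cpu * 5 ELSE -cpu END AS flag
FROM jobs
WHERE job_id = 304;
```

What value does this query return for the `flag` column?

340

job_id = 304: runtime_s=1949, cpu=34, mem_gb=61, state=killed.
runtime_s < 4908 AND mem_gb <= 70 → true → 340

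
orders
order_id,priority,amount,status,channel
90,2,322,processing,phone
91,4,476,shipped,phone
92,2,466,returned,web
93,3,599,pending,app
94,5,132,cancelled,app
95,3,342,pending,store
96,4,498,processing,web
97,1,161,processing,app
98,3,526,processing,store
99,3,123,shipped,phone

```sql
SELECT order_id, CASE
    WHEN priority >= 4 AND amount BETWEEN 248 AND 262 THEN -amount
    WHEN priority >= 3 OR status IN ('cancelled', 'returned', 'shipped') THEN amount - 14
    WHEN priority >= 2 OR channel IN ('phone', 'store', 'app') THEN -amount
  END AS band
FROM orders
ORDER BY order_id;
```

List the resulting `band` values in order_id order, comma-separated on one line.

-322, 462, 452, 585, 118, 328, 484, -161, 512, 109

order_id=90: priority >= 2 OR channel IN ('phone', 'store', 'app') → -322
order_id=91: priority >= 3 OR status IN ('cancelled', 'returned', 'shipped') → 462
order_id=92: priority >= 3 OR status IN ('cancelled', 'returned', 'shipped') → 452
order_id=93: priority >= 3 OR status IN ('cancelled', 'returned', 'shipped') → 585
order_id=94: priority >= 3 OR status IN ('cancelled', 'returned', 'shipped') → 118
order_id=95: priority >= 3 OR status IN ('cancelled', 'returned', 'shipped') → 328
order_id=96: priority >= 3 OR status IN ('cancelled', 'returned', 'shipped') → 484
order_id=97: priority >= 2 OR channel IN ('phone', 'store', 'app') → -161
order_id=98: priority >= 3 OR status IN ('cancelled', 'returned', 'shipped') → 512
order_id=99: priority >= 3 OR status IN ('cancelled', 'returned', 'shipped') → 109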